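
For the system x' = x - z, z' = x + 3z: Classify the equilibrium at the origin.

unstable improper node

A = [[1,-1],[1,3]]; det(A-λI) = λ^2 - 4λ + 4.
repeated λ = 2 with a single eigenvector.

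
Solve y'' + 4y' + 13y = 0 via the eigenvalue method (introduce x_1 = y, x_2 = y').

Let x_1 = y, x_2 = y'. Then x_1' = x_2 and x_2' = -13x_1 - 4x_2.
A = [[0,1],[-13,-4]]; det(A-λI) = λ^2 + 4λ + 13.
Eigenvalues λ = -2 ± 3i.

y(t) = c_1e^(-2t)cos(3t) + c_2e^(-2t)sin(3t)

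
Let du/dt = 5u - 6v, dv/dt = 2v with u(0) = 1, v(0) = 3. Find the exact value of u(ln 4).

-5024

A = [[5,-6],[0,2]]; eigenvalues λ = 2, 5.
Eigenvectors: (-2,-1) for λ=2, (1,0) for λ=5.
From the initial condition, c_1 = -3, c_2 = -5.
u(ln 4) = (-3)(4^2)(-2) + (-5)(4^5)(1) = -5024.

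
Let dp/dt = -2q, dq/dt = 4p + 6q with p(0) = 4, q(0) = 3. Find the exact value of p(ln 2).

A = [[0,-2],[4,6]]; eigenvalues λ = 2, 4.
Eigenvectors: (-1,1) for λ=2, (1,-2) for λ=4.
From the initial condition, c_1 = -11, c_2 = -7.
p(ln 2) = (-11)(2^2)(-1) + (-7)(2^4)(1) = -68.

-68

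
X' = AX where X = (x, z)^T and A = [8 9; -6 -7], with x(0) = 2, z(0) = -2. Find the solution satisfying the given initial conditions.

Coefficient matrix A = [[8, 9], [-6, -7]].
Characteristic polynomial det(A - λI) = λ^2 - λ - 2 = 0.
Eigenvalues λ = -1, 2.
For λ=-1: (A-λI) row 1 is [9, 9], so an eigenvector is (1, -1).
For λ=2: (A-λI) row 1 is [6, 9], so an eigenvector is (-3, 2).
General solution: K_1e^(-t)(1,-1) + K_2e^(2t)(-3,2).
Applying x(0)=2, z(0)=-2 gives K_1=2, K_2=0.

x(t) = 2e^(-t), z(t) = -2e^(-t)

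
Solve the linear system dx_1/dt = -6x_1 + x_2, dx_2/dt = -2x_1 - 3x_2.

x_1(t) = c_1e^(-5t) + c_2e^(-4t), x_2(t) = c_1e^(-5t) + 2c_2e^(-4t)

Coefficient matrix A = [[-6, 1], [-2, -3]].
Characteristic polynomial det(A - λI) = λ^2 + 9λ + 20 = 0.
Eigenvalues λ = -5, -4.
For λ=-5: (A-λI) row 1 is [-1, 1], so an eigenvector is (1, 1).
For λ=-4: (A-λI) row 1 is [-2, 1], so an eigenvector is (1, 2).
General solution: c_1e^(-5t)(1,1) + c_2e^(-4t)(1,2).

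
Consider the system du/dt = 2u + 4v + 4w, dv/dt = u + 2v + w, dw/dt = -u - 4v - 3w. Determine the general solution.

u(t) = -K_1e^(-2t) + K_2e^(2t), v(t) = K_2e^(2t) - K_3e^(t), w(t) = K_1e^(-2t) - K_2e^(2t) + K_3e^(t)

Coefficient matrix A = [[2, 4, 4], [1, 2, 1], [-1, -4, -3]].
det(A - λI) = 0 gives eigenvalues λ = -2, 2, 1.
For λ=-2: eigenvector (-1,0,1).
For λ=2: eigenvector (1,1,-1).
For λ=1: eigenvector (0,-1,1).
General solution: K_1e^(-2t)(-1,0,1) + K_2e^(2t)(1,1,-1) + K_3e^(t)(0,-1,1).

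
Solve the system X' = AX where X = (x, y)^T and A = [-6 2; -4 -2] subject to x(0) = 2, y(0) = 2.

Coefficient matrix A = [[-6, 2], [-4, -2]].
Characteristic polynomial det(A - λI) = λ^2 + 8λ + 20 = 0.
Eigenvalues λ = -4 ± 2i (complex conjugate pair).
For λ=-4+2i: an eigenvector is (1,1) - i(0,-1) = (1, 1 + i).
A real fundamental pair from Re and Im of e^((-4+2i)t)v: X_1 = e^(-4t)(cos(2t)·(1,1) + sin(2t)·(0,-1)), X_2 = e^(-4t)(sin(2t)·(1,1) - cos(2t)·(0,-1)).
General solution: C_1X_1 + C_2X_2.
Applying x(0)=2, y(0)=2 gives C_1=2, C_2=0.

x(t) = 2e^(-4t)cos(2t), y(t) = -2e^(-4t)sin(2t) + 2e^(-4t)cos(2t)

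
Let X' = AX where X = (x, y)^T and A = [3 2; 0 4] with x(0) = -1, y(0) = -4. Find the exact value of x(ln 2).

A = [[3,2],[0,4]]; eigenvalues λ = 3, 4.
Eigenvectors: (-1,0) for λ=3, (2,1) for λ=4.
From the initial condition, c_1 = -7, c_2 = -4.
x(ln 2) = (-7)(2^3)(-1) + (-4)(2^4)(2) = -72.

-72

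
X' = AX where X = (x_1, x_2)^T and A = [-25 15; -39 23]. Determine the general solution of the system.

x_1(t) = c_1e^(-t)sin(3t) - 2c_1e^(-t)cos(3t) - 2c_2e^(-t)sin(3t) - c_2e^(-t)cos(3t), x_2(t) = 2c_1e^(-t)sin(3t) - 3c_1e^(-t)cos(3t) - 3c_2e^(-t)sin(3t) - 2c_2e^(-t)cos(3t)

Coefficient matrix A = [[-25, 15], [-39, 23]].
Characteristic polynomial det(A - λI) = λ^2 + 2λ + 10 = 0.
Eigenvalues λ = -1 ± 3i (complex conjugate pair).
For λ=-1+3i: an eigenvector is (-2,-3) - i(1,2) = (-2 - i, -3 - 2i).
A real fundamental pair from Re and Im of e^((-1+3i)t)v: X_1 = e^(-t)(cos(3t)·(-2,-3) + sin(3t)·(1,2)), X_2 = e^(-t)(sin(3t)·(-2,-3) - cos(3t)·(1,2)).
General solution: c_1X_1 + c_2X_2.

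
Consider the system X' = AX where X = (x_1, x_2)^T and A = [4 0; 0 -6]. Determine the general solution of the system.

x_1(t) = -c_2e^(4t), x_2(t) = c_1e^(-6t)

Coefficient matrix A = [[4, 0], [0, -6]].
Characteristic polynomial det(A - λI) = λ^2 + 2λ - 24 = 0.
Eigenvalues λ = -6, 4.
For λ=-6: (A-λI) row 1 is [10, 0], so an eigenvector is (0, 1).
For λ=4: (A-λI) row 2 is [0, -10], so an eigenvector is (-1, 0).
General solution: c_1e^(-6t)(0,1) + c_2e^(4t)(-1,0).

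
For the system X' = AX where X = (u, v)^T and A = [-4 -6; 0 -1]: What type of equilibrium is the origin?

stable node

A = [[-4,-6],[0,-1]]; det(A-λI) = λ^2 + 5λ + 4.
λ = -4, -1: both negative.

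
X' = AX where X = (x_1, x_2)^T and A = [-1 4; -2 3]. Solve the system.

x_1(t) = -C_1e^(t)sin(2t) + C_1e^(t)cos(2t) + C_2e^(t)sin(2t) + C_2e^(t)cos(2t), x_2(t) = -C_1e^(t)sin(2t) + C_2e^(t)cos(2t)

Coefficient matrix A = [[-1, 4], [-2, 3]].
Characteristic polynomial det(A - λI) = λ^2 - 2λ + 5 = 0.
Eigenvalues λ = 1 ± 2i (complex conjugate pair).
For λ=1+2i: an eigenvector is (1,0) - i(-1,-1) = (1 + i, 0 + i).
A real fundamental pair from Re and Im of e^((1+2i)t)v: X_1 = e^(t)(cos(2t)·(1,0) + sin(2t)·(-1,-1)), X_2 = e^(t)(sin(2t)·(1,0) - cos(2t)·(-1,-1)).
General solution: C_1X_1 + C_2X_2.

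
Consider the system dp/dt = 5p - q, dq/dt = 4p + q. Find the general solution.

p(t) = -c_1e^(3t) - c_2te^(3t) - 2c_2e^(3t), q(t) = -2c_1e^(3t) - 2c_2te^(3t) - 3c_2e^(3t)

Coefficient matrix A = [[5, -1], [4, 1]].
Characteristic polynomial det(A - λI) = λ^2 - 6λ + 9 = 0.
Single eigenvalue λ = 3 with algebraic multiplicity 2.
Eigenvector v = (-1,-2); generalized eigenvector w with (A-λI)w=v is (-2,-3).
General solution: e^(3t)[c_1·v + c_2·(t·v + w)].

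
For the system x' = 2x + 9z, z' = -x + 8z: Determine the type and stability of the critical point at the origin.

unstable improper node

A = [[2,9],[-1,8]]; det(A-λI) = λ^2 - 10λ + 25.
repeated λ = 5 with a single eigenvector.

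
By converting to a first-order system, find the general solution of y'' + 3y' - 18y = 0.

y(t) = K_1e^(-6t) + K_2e^(3t)

Let x_1 = y, x_2 = y'. Then x_1' = x_2 and x_2' = 18x_1 - 3x_2.
A = [[0,1],[18,-3]]; det(A-λI) = λ^2 + 3λ - 18.
Eigenvalues λ = -6, 3 with eigenvectors (1,-6), (1,3).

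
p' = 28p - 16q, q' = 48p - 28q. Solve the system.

Coefficient matrix A = [[28, -16], [48, -28]].
Characteristic polynomial det(A - λI) = λ^2 - 16 = 0.
Eigenvalues λ = 4, -4.
For λ=4: (A-λI) row 1 is [24, -16], so an eigenvector is (-2, -3).
For λ=-4: (A-λI) row 1 is [32, -16], so an eigenvector is (1, 2).
General solution: c_1e^(4t)(-2,-3) + c_2e^(-4t)(1,2).

p(t) = -2c_1e^(4t) + c_2e^(-4t), q(t) = -3c_1e^(4t) + 2c_2e^(-4t)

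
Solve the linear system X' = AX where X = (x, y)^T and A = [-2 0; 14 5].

Coefficient matrix A = [[-2, 0], [14, 5]].
Characteristic polynomial det(A - λI) = λ^2 - 3λ - 10 = 0.
Eigenvalues λ = -2, 5.
For λ=-2: (A-λI) row 2 is [14, 7], so an eigenvector is (-1, 2).
For λ=5: (A-λI) row 1 is [-7, 0], so an eigenvector is (0, -1).
General solution: K_1e^(-2t)(-1,2) + K_2e^(5t)(0,-1).

x(t) = -K_1e^(-2t), y(t) = 2K_1e^(-2t) - K_2e^(5t)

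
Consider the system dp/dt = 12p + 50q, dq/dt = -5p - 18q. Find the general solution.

Coefficient matrix A = [[12, 50], [-5, -18]].
Characteristic polynomial det(A - λI) = λ^2 + 6λ + 34 = 0.
Eigenvalues λ = -3 ± 5i (complex conjugate pair).
For λ=-3+5i: an eigenvector is (1,0) - i(3,-1) = (1 - 3i, 0 + i).
A real fundamental pair from Re and Im of e^((-3+5i)t)v: X_1 = e^(-3t)(cos(5t)·(1,0) + sin(5t)·(3,-1)), X_2 = e^(-3t)(sin(5t)·(1,0) - cos(5t)·(3,-1)).
General solution: K_1X_1 + K_2X_2.

p(t) = 3K_1e^(-3t)sin(5t) + K_1e^(-3t)cos(5t) + K_2e^(-3t)sin(5t) - 3K_2e^(-3t)cos(5t), q(t) = -K_1e^(-3t)sin(5t) + K_2e^(-3t)cos(5t)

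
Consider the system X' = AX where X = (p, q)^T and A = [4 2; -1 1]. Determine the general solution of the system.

Coefficient matrix A = [[4, 2], [-1, 1]].
Characteristic polynomial det(A - λI) = λ^2 - 5λ + 6 = 0.
Eigenvalues λ = 2, 3.
For λ=2: (A-λI) row 1 is [2, 2], so an eigenvector is (1, -1).
For λ=3: (A-λI) row 1 is [1, 2], so an eigenvector is (-2, 1).
General solution: c_1e^(2t)(1,-1) + c_2e^(3t)(-2,1).

p(t) = c_1e^(2t) - 2c_2e^(3t), q(t) = -c_1e^(2t) + c_2e^(3t)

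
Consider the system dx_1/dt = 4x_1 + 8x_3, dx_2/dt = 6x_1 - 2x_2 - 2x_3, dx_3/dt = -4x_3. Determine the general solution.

Coefficient matrix A = [[4, 0, 8], [6, -2, -2], [0, 0, -4]].
det(A - λI) = 0 gives eigenvalues λ = 4, -2, -4.
For λ=4: eigenvector (1,1,0).
For λ=-2: eigenvector (0,1,0).
For λ=-4: eigenvector (-1,4,1).
General solution: C_1e^(4t)(1,1,0) + C_2e^(-2t)(0,1,0) + C_3e^(-4t)(-1,4,1).

x_1(t) = C_1e^(4t) - C_3e^(-4t), x_2(t) = C_1e^(4t) + C_2e^(-2t) + 4C_3e^(-4t), x_3(t) = C_3e^(-4t)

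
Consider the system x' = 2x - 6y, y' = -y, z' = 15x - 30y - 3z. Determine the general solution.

x(t) = 2K_2e^(-t) + K_3e^(2t), y(t) = K_2e^(-t), z(t) = -K_1e^(-3t) + 3K_3e^(2t)

Coefficient matrix A = [[2, -6, 0], [0, -1, 0], [15, -30, -3]].
det(A - λI) = 0 gives eigenvalues λ = -3, -1, 2.
For λ=-3: eigenvector (0,0,-1).
For λ=-1: eigenvector (2,1,0).
For λ=2: eigenvector (1,0,3).
General solution: K_1e^(-3t)(0,0,-1) + K_2e^(-t)(2,1,0) + K_3e^(2t)(1,0,3).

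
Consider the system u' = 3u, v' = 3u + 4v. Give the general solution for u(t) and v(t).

Coefficient matrix A = [[3, 0], [3, 4]].
Characteristic polynomial det(A - λI) = λ^2 - 7λ + 12 = 0.
Eigenvalues λ = 3, 4.
For λ=3: (A-λI) row 2 is [3, 1], so an eigenvector is (-1, 3).
For λ=4: (A-λI) row 1 is [-1, 0], so an eigenvector is (0, -1).
General solution: c_1e^(3t)(-1,3) + c_2e^(4t)(0,-1).

u(t) = -c_1e^(3t), v(t) = 3c_1e^(3t) - c_2e^(4t)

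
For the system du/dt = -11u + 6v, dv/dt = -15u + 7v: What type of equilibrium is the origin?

A = [[-11,6],[-15,7]]; det(A-λI) = λ^2 + 4λ + 13.
λ = -2 ± 3i: negative real part.

stable spiral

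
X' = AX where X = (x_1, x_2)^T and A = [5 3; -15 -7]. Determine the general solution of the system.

x_1(t) = -C_1e^(-t)cos(3t) - C_2e^(-t)sin(3t), x_2(t) = C_1e^(-t)sin(3t) + 2C_1e^(-t)cos(3t) + 2C_2e^(-t)sin(3t) - C_2e^(-t)cos(3t)

Coefficient matrix A = [[5, 3], [-15, -7]].
Characteristic polynomial det(A - λI) = λ^2 + 2λ + 10 = 0.
Eigenvalues λ = -1 ± 3i (complex conjugate pair).
For λ=-1+3i: an eigenvector is (-1,2) - i(0,1) = (-1, 2 - i).
A real fundamental pair from Re and Im of e^((-1+3i)t)v: X_1 = e^(-t)(cos(3t)·(-1,2) + sin(3t)·(0,1)), X_2 = e^(-t)(sin(3t)·(-1,2) - cos(3t)·(0,1)).
General solution: C_1X_1 + C_2X_2.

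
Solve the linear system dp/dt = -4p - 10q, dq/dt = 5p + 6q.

Coefficient matrix A = [[-4, -10], [5, 6]].
Characteristic polynomial det(A - λI) = λ^2 - 2λ + 26 = 0.
Eigenvalues λ = 1 ± 5i (complex conjugate pair).
For λ=1+5i: an eigenvector is (-1,0) - i(1,-1) = (-1 - i, 0 + i).
A real fundamental pair from Re and Im of e^((1+5i)t)v: X_1 = e^(t)(cos(5t)·(-1,0) + sin(5t)·(1,-1)), X_2 = e^(t)(sin(5t)·(-1,0) - cos(5t)·(1,-1)).
General solution: C_1X_1 + C_2X_2.

p(t) = C_1e^(t)sin(5t) - C_1e^(t)cos(5t) - C_2e^(t)sin(5t) - C_2e^(t)cos(5t), q(t) = -C_1e^(t)sin(5t) + C_2e^(t)cos(5t)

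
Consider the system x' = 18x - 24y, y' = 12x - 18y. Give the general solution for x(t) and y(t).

x(t) = -2C_1e^(6t) - C_2e^(-6t), y(t) = -C_1e^(6t) - C_2e^(-6t)

Coefficient matrix A = [[18, -24], [12, -18]].
Characteristic polynomial det(A - λI) = λ^2 - 36 = 0.
Eigenvalues λ = 6, -6.
For λ=6: (A-λI) row 1 is [12, -24], so an eigenvector is (-2, -1).
For λ=-6: (A-λI) row 1 is [24, -24], so an eigenvector is (-1, -1).
General solution: C_1e^(6t)(-2,-1) + C_2e^(-6t)(-1,-1).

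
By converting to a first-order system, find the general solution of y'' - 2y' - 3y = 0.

Let x_1 = y, x_2 = y'. Then x_1' = x_2 and x_2' = 3x_1 + 2x_2.
A = [[0,1],[3,2]]; det(A-λI) = λ^2 - 2λ - 3.
Eigenvalues λ = -1, 3 with eigenvectors (1,-1), (1,3).

y(t) = c_1e^(-t) + c_2e^(3t)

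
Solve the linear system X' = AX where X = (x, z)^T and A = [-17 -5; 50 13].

Coefficient matrix A = [[-17, -5], [50, 13]].
Characteristic polynomial det(A - λI) = λ^2 + 4λ + 29 = 0.
Eigenvalues λ = -2 ± 5i (complex conjugate pair).
For λ=-2+5i: an eigenvector is (0,-1) - i(1,-3) = (0 - i, -1 + 3i).
A real fundamental pair from Re and Im of e^((-2+5i)t)v: X_1 = e^(-2t)(cos(5t)·(0,-1) + sin(5t)·(1,-3)), X_2 = e^(-2t)(sin(5t)·(0,-1) - cos(5t)·(1,-3)).
General solution: c_1X_1 + c_2X_2.

x(t) = c_1e^(-2t)sin(5t) - c_2e^(-2t)cos(5t), z(t) = -3c_1e^(-2t)sin(5t) - c_1e^(-2t)cos(5t) - c_2e^(-2t)sin(5t) + 3c_2e^(-2t)cos(5t)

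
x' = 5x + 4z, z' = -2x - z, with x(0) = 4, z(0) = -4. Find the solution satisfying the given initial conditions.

x(t) = 4e^(t), z(t) = -4e^(t)

Coefficient matrix A = [[5, 4], [-2, -1]].
Characteristic polynomial det(A - λI) = λ^2 - 4λ + 3 = 0.
Eigenvalues λ = 3, 1.
For λ=3: (A-λI) row 1 is [2, 4], so an eigenvector is (-2, 1).
For λ=1: (A-λI) row 1 is [4, 4], so an eigenvector is (-1, 1).
General solution: C_1e^(3t)(-2,1) + C_2e^(t)(-1,1).
Applying x(0)=4, z(0)=-4 gives C_1=0, C_2=-4.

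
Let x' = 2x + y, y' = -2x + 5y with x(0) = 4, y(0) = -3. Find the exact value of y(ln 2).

A = [[2,1],[-2,5]]; eigenvalues λ = 4, 3.
Eigenvectors: (1,2) for λ=4, (1,1) for λ=3.
From the initial condition, c_1 = -7, c_2 = 11.
y(ln 2) = (-7)(2^4)(2) + (11)(2^3)(1) = -136.

-136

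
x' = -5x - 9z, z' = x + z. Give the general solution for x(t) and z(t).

x(t) = -3c_1e^(-2t) - 3c_2te^(-2t) + c_2e^(-2t), z(t) = c_1e^(-2t) + c_2te^(-2t)

Coefficient matrix A = [[-5, -9], [1, 1]].
Characteristic polynomial det(A - λI) = λ^2 + 4λ + 4 = 0.
Single eigenvalue λ = -2 with algebraic multiplicity 2.
Eigenvector v = (-3,1); generalized eigenvector w with (A-λI)w=v is (1,0).
General solution: e^(-2t)[c_1·v + c_2·(t·v + w)].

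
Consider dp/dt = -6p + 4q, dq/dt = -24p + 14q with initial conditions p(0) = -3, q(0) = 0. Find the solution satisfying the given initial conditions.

Coefficient matrix A = [[-6, 4], [-24, 14]].
Characteristic polynomial det(A - λI) = λ^2 - 8λ + 12 = 0.
Eigenvalues λ = 2, 6.
For λ=2: (A-λI) row 1 is [-8, 4], so an eigenvector is (1, 2).
For λ=6: (A-λI) row 1 is [-12, 4], so an eigenvector is (1, 3).
General solution: C_1e^(2t)(1,2) + C_2e^(6t)(1,3).
Applying p(0)=-3, q(0)=0 gives C_1=-9, C_2=6.

p(t) = 6e^(6t) - 9e^(2t), q(t) = 18e^(6t) - 18e^(2t)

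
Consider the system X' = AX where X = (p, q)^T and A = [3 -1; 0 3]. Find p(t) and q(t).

Coefficient matrix A = [[3, -1], [0, 3]].
Characteristic polynomial det(A - λI) = λ^2 - 6λ + 9 = 0.
Single eigenvalue λ = 3 with algebraic multiplicity 2.
Eigenvector v = (1,0); generalized eigenvector w with (A-λI)w=v is (2,-1).
General solution: e^(3t)[K_1·v + K_2·(t·v + w)].

p(t) = K_1e^(3t) + K_2te^(3t) + 2K_2e^(3t), q(t) = -K_2e^(3t)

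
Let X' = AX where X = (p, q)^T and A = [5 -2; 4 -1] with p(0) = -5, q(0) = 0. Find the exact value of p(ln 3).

A = [[5,-2],[4,-1]]; eigenvalues λ = 1, 3.
Eigenvectors: (1,2) for λ=1, (1,1) for λ=3.
From the initial condition, c_1 = 5, c_2 = -10.
p(ln 3) = (5)(3^1)(1) + (-10)(3^3)(1) = -255.

-255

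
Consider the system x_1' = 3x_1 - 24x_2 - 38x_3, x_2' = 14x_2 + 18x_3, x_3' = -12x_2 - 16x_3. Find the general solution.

Coefficient matrix A = [[3, -24, -38], [0, 14, 18], [0, -12, -16]].
det(A - λI) = 0 gives eigenvalues λ = 3, -4, 2.
For λ=3: eigenvector (1,0,0).
For λ=-4: eigenvector (2,-1,1).
For λ=2: eigenvector (-4,3,-2).
General solution: K_1e^(3t)(1,0,0) + K_2e^(-4t)(2,-1,1) + K_3e^(2t)(-4,3,-2).

x_1(t) = K_1e^(3t) + 2K_2e^(-4t) - 4K_3e^(2t), x_2(t) = -K_2e^(-4t) + 3K_3e^(2t), x_3(t) = K_2e^(-4t) - 2K_3e^(2t)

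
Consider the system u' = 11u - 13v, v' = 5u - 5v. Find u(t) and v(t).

Coefficient matrix A = [[11, -13], [5, -5]].
Characteristic polynomial det(A - λI) = λ^2 - 6λ + 10 = 0.
Eigenvalues λ = 3 ± i (complex conjugate pair).
For λ=3+i: an eigenvector is (-3,-2) - i(2,1) = (-3 - 2i, -2 - i).
A real fundamental pair from Re and Im of e^((3+i)t)v: X_1 = e^(3t)(cos(t)·(-3,-2) + sin(t)·(2,1)), X_2 = e^(3t)(sin(t)·(-3,-2) - cos(t)·(2,1)).
General solution: c_1X_1 + c_2X_2.

u(t) = 2c_1e^(3t)sin(t) - 3c_1e^(3t)cos(t) - 3c_2e^(3t)sin(t) - 2c_2e^(3t)cos(t), v(t) = c_1e^(3t)sin(t) - 2c_1e^(3t)cos(t) - 2c_2e^(3t)sin(t) - c_2e^(3t)cos(t)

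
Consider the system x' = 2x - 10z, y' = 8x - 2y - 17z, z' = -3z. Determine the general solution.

Coefficient matrix A = [[2, 0, -10], [8, -2, -17], [0, 0, -3]].
det(A - λI) = 0 gives eigenvalues λ = 2, -3, -2.
For λ=2: eigenvector (1,2,0).
For λ=-3: eigenvector (2,1,1).
For λ=-2: eigenvector (0,1,0).
General solution: K_1e^(2t)(1,2,0) + K_2e^(-3t)(2,1,1) + K_3e^(-2t)(0,1,0).

x(t) = K_1e^(2t) + 2K_2e^(-3t), y(t) = 2K_1e^(2t) + K_2e^(-3t) + K_3e^(-2t), z(t) = K_2e^(-3t)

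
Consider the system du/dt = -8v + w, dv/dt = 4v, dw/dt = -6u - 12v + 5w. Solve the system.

u(t) = c_1e^(2t) - 2c_2e^(4t) + c_3e^(3t), v(t) = c_2e^(4t), w(t) = 2c_1e^(2t) + 3c_3e^(3t)

Coefficient matrix A = [[0, -8, 1], [0, 4, 0], [-6, -12, 5]].
det(A - λI) = 0 gives eigenvalues λ = 2, 4, 3.
For λ=2: eigenvector (1,0,2).
For λ=4: eigenvector (-2,1,0).
For λ=3: eigenvector (1,0,3).
General solution: c_1e^(2t)(1,0,2) + c_2e^(4t)(-2,1,0) + c_3e^(3t)(1,0,3).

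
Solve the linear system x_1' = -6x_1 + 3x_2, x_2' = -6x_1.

x_1(t) = -c_1e^(-3t)cos(3t) - c_2e^(-3t)sin(3t), x_2(t) = c_1e^(-3t)sin(3t) - c_1e^(-3t)cos(3t) - c_2e^(-3t)sin(3t) - c_2e^(-3t)cos(3t)

Coefficient matrix A = [[-6, 3], [-6, 0]].
Characteristic polynomial det(A - λI) = λ^2 + 6λ + 18 = 0.
Eigenvalues λ = -3 ± 3i (complex conjugate pair).
For λ=-3+3i: an eigenvector is (-1,-1) - i(0,1) = (-1, -1 - i).
A real fundamental pair from Re and Im of e^((-3+3i)t)v: X_1 = e^(-3t)(cos(3t)·(-1,-1) + sin(3t)·(0,1)), X_2 = e^(-3t)(sin(3t)·(-1,-1) - cos(3t)·(0,1)).
General solution: c_1X_1 + c_2X_2.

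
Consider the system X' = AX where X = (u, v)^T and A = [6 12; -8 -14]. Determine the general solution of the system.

u(t) = c_1e^(-6t) + 3c_2e^(-2t), v(t) = -c_1e^(-6t) - 2c_2e^(-2t)

Coefficient matrix A = [[6, 12], [-8, -14]].
Characteristic polynomial det(A - λI) = λ^2 + 8λ + 12 = 0.
Eigenvalues λ = -6, -2.
For λ=-6: (A-λI) row 1 is [12, 12], so an eigenvector is (1, -1).
For λ=-2: (A-λI) row 1 is [8, 12], so an eigenvector is (3, -2).
General solution: c_1e^(-6t)(1,-1) + c_2e^(-2t)(3,-2).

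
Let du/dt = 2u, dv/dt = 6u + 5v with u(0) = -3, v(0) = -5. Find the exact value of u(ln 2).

-12

A = [[2,0],[6,5]]; eigenvalues λ = 5, 2.
Eigenvectors: (0,-1) for λ=5, (-1,2) for λ=2.
From the initial condition, c_1 = 11, c_2 = 3.
u(ln 2) = (11)(2^5)(0) + (3)(2^2)(-1) = -12.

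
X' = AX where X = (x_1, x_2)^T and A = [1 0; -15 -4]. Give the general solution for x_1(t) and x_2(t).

x_1(t) = c_2e^(t), x_2(t) = c_1e^(-4t) - 3c_2e^(t)

Coefficient matrix A = [[1, 0], [-15, -4]].
Characteristic polynomial det(A - λI) = λ^2 + 3λ - 4 = 0.
Eigenvalues λ = -4, 1.
For λ=-4: (A-λI) row 1 is [5, 0], so an eigenvector is (0, 1).
For λ=1: (A-λI) row 2 is [-15, -5], so an eigenvector is (1, -3).
General solution: c_1e^(-4t)(0,1) + c_2e^(t)(1,-3).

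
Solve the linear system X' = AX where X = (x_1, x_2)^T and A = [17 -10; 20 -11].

x_1(t) = -2c_1e^(3t)sin(2t) - c_1e^(3t)cos(2t) - c_2e^(3t)sin(2t) + 2c_2e^(3t)cos(2t), x_2(t) = -3c_1e^(3t)sin(2t) - c_1e^(3t)cos(2t) - c_2e^(3t)sin(2t) + 3c_2e^(3t)cos(2t)

Coefficient matrix A = [[17, -10], [20, -11]].
Characteristic polynomial det(A - λI) = λ^2 - 6λ + 13 = 0.
Eigenvalues λ = 3 ± 2i (complex conjugate pair).
For λ=3+2i: an eigenvector is (-1,-1) - i(-2,-3) = (-1 + 2i, -1 + 3i).
A real fundamental pair from Re and Im of e^((3+2i)t)v: X_1 = e^(3t)(cos(2t)·(-1,-1) + sin(2t)·(-2,-3)), X_2 = e^(3t)(sin(2t)·(-1,-1) - cos(2t)·(-2,-3)).
General solution: c_1X_1 + c_2X_2.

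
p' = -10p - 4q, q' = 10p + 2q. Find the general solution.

Coefficient matrix A = [[-10, -4], [10, 2]].
Characteristic polynomial det(A - λI) = λ^2 + 8λ + 20 = 0.
Eigenvalues λ = -4 ± 2i (complex conjugate pair).
For λ=-4+2i: an eigenvector is (1,-1) - i(-1,2) = (1 + i, -1 - 2i).
A real fundamental pair from Re and Im of e^((-4+2i)t)v: X_1 = e^(-4t)(cos(2t)·(1,-1) + sin(2t)·(-1,2)), X_2 = e^(-4t)(sin(2t)·(1,-1) - cos(2t)·(-1,2)).
General solution: c_1X_1 + c_2X_2.

p(t) = -c_1e^(-4t)sin(2t) + c_1e^(-4t)cos(2t) + c_2e^(-4t)sin(2t) + c_2e^(-4t)cos(2t), q(t) = 2c_1e^(-4t)sin(2t) - c_1e^(-4t)cos(2t) - c_2e^(-4t)sin(2t) - 2c_2e^(-4t)cos(2t)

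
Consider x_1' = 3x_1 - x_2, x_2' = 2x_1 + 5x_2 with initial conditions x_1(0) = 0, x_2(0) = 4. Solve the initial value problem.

x_1(t) = -4e^(4t)sin(t), x_2(t) = 4e^(4t)sin(t) + 4e^(4t)cos(t)

Coefficient matrix A = [[3, -1], [2, 5]].
Characteristic polynomial det(A - λI) = λ^2 - 8λ + 17 = 0.
Eigenvalues λ = 4 ± i (complex conjugate pair).
For λ=4+i: an eigenvector is (0,-1) - i(1,-1) = (0 - i, -1 + i).
A real fundamental pair from Re and Im of e^((4+i)t)v: X_1 = e^(4t)(cos(t)·(0,-1) + sin(t)·(1,-1)), X_2 = e^(4t)(sin(t)·(0,-1) - cos(t)·(1,-1)).
General solution: K_1X_1 + K_2X_2.
Applying x_1(0)=0, x_2(0)=4 gives K_1=-4, K_2=0.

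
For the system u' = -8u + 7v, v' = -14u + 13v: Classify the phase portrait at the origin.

A = [[-8,7],[-14,13]]; det(A-λI) = λ^2 - 5λ - 6.
λ = 6, -1: opposite signs.

saddle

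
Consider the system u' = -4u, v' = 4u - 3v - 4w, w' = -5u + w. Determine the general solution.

u(t) = K_1e^(-4t), v(t) = K_2e^(-3t) - K_3e^(t), w(t) = K_1e^(-4t) + K_3e^(t)

Coefficient matrix A = [[-4, 0, 0], [4, -3, -4], [-5, 0, 1]].
det(A - λI) = 0 gives eigenvalues λ = -4, -3, 1.
For λ=-4: eigenvector (1,0,1).
For λ=-3: eigenvector (0,1,0).
For λ=1: eigenvector (0,-1,1).
General solution: K_1e^(-4t)(1,0,1) + K_2e^(-3t)(0,1,0) + K_3e^(t)(0,-1,1).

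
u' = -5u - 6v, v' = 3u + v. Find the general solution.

u(t) = C_1e^(-2t)sin(3t) - C_1e^(-2t)cos(3t) - C_2e^(-2t)sin(3t) - C_2e^(-2t)cos(3t), v(t) = -C_1e^(-2t)sin(3t) + C_2e^(-2t)cos(3t)

Coefficient matrix A = [[-5, -6], [3, 1]].
Characteristic polynomial det(A - λI) = λ^2 + 4λ + 13 = 0.
Eigenvalues λ = -2 ± 3i (complex conjugate pair).
For λ=-2+3i: an eigenvector is (-1,0) - i(1,-1) = (-1 - i, 0 + i).
A real fundamental pair from Re and Im of e^((-2+3i)t)v: X_1 = e^(-2t)(cos(3t)·(-1,0) + sin(3t)·(1,-1)), X_2 = e^(-2t)(sin(3t)·(-1,0) - cos(3t)·(1,-1)).
General solution: C_1X_1 + C_2X_2.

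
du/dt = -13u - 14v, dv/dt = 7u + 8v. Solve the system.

u(t) = -K_1e^(t) + 2K_2e^(-6t), v(t) = K_1e^(t) - K_2e^(-6t)

Coefficient matrix A = [[-13, -14], [7, 8]].
Characteristic polynomial det(A - λI) = λ^2 + 5λ - 6 = 0.
Eigenvalues λ = 1, -6.
For λ=1: (A-λI) row 1 is [-14, -14], so an eigenvector is (-1, 1).
For λ=-6: (A-λI) row 1 is [-7, -14], so an eigenvector is (2, -1).
General solution: K_1e^(t)(-1,1) + K_2e^(-6t)(2,-1).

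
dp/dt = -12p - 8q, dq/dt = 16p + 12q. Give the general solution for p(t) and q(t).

Coefficient matrix A = [[-12, -8], [16, 12]].
Characteristic polynomial det(A - λI) = λ^2 - 16 = 0.
Eigenvalues λ = 4, -4.
For λ=4: (A-λI) row 1 is [-16, -8], so an eigenvector is (-1, 2).
For λ=-4: (A-λI) row 1 is [-8, -8], so an eigenvector is (1, -1).
General solution: K_1e^(4t)(-1,2) + K_2e^(-4t)(1,-1).

p(t) = -K_1e^(4t) + K_2e^(-4t), q(t) = 2K_1e^(4t) - K_2e^(-4t)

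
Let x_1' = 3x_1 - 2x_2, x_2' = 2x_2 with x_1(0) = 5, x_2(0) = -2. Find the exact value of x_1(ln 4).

512

A = [[3,-2],[0,2]]; eigenvalues λ = 3, 2.
Eigenvectors: (1,0) for λ=3, (2,1) for λ=2.
From the initial condition, c_1 = 9, c_2 = -2.
x_1(ln 4) = (9)(4^3)(1) + (-2)(4^2)(2) = 512.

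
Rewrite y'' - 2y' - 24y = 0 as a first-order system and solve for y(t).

Let x_1 = y, x_2 = y'. Then x_1' = x_2 and x_2' = 24x_1 + 2x_2.
A = [[0,1],[24,2]]; det(A-λI) = λ^2 - 2λ - 24.
Eigenvalues λ = -4, 6 with eigenvectors (1,-4), (1,6).

y(t) = C_1e^(-4t) + C_2e^(6t)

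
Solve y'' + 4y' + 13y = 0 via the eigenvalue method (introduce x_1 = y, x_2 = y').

y(t) = K_1e^(-2t)cos(3t) + K_2e^(-2t)sin(3t)

Let x_1 = y, x_2 = y'. Then x_1' = x_2 and x_2' = -13x_1 - 4x_2.
A = [[0,1],[-13,-4]]; det(A-λI) = λ^2 + 4λ + 13.
Eigenvalues λ = -2 ± 3i.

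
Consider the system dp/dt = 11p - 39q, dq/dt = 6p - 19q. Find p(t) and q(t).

p(t) = 3C_1e^(-4t)sin(3t) - 2C_1e^(-4t)cos(3t) - 2C_2e^(-4t)sin(3t) - 3C_2e^(-4t)cos(3t), q(t) = C_1e^(-4t)sin(3t) - C_1e^(-4t)cos(3t) - C_2e^(-4t)sin(3t) - C_2e^(-4t)cos(3t)

Coefficient matrix A = [[11, -39], [6, -19]].
Characteristic polynomial det(A - λI) = λ^2 + 8λ + 25 = 0.
Eigenvalues λ = -4 ± 3i (complex conjugate pair).
For λ=-4+3i: an eigenvector is (-2,-1) - i(3,1) = (-2 - 3i, -1 - i).
A real fundamental pair from Re and Im of e^((-4+3i)t)v: X_1 = e^(-4t)(cos(3t)·(-2,-1) + sin(3t)·(3,1)), X_2 = e^(-4t)(sin(3t)·(-2,-1) - cos(3t)·(3,1)).
General solution: C_1X_1 + C_2X_2.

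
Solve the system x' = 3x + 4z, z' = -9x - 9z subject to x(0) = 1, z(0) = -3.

Coefficient matrix A = [[3, 4], [-9, -9]].
Characteristic polynomial det(A - λI) = λ^2 + 6λ + 9 = 0.
Single eigenvalue λ = -3 with algebraic multiplicity 2.
Eigenvector v = (2,-3); generalized eigenvector w with (A-λI)w=v is (1,-1).
General solution: e^(-3t)[C_1·v + C_2·(t·v + w)].
Applying x(0)=1, z(0)=-3 gives C_1=2, C_2=-3.

x(t) = -6te^(-3t) + e^(-3t), z(t) = 9te^(-3t) - 3e^(-3t)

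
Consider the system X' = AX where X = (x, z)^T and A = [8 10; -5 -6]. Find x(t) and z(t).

Coefficient matrix A = [[8, 10], [-5, -6]].
Characteristic polynomial det(A - λI) = λ^2 - 2λ + 2 = 0.
Eigenvalues λ = 1 ± i (complex conjugate pair).
For λ=1+i: an eigenvector is (1,-1) - i(-3,2) = (1 + 3i, -1 - 2i).
A real fundamental pair from Re and Im of e^((1+i)t)v: X_1 = e^(t)(cos(t)·(1,-1) + sin(t)·(-3,2)), X_2 = e^(t)(sin(t)·(1,-1) - cos(t)·(-3,2)).
General solution: K_1X_1 + K_2X_2.

x(t) = -3K_1e^(t)sin(t) + K_1e^(t)cos(t) + K_2e^(t)sin(t) + 3K_2e^(t)cos(t), z(t) = 2K_1e^(t)sin(t) - K_1e^(t)cos(t) - K_2e^(t)sin(t) - 2K_2e^(t)cos(t)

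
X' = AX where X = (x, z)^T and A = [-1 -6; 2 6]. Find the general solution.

x(t) = -2C_1e^(2t) + 3C_2e^(3t), z(t) = C_1e^(2t) - 2C_2e^(3t)

Coefficient matrix A = [[-1, -6], [2, 6]].
Characteristic polynomial det(A - λI) = λ^2 - 5λ + 6 = 0.
Eigenvalues λ = 2, 3.
For λ=2: (A-λI) row 1 is [-3, -6], so an eigenvector is (-2, 1).
For λ=3: (A-λI) row 1 is [-4, -6], so an eigenvector is (3, -2).
General solution: C_1e^(2t)(-2,1) + C_2e^(3t)(3,-2).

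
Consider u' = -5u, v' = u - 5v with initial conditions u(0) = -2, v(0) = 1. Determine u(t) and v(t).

u(t) = -2e^(-5t), v(t) = -2te^(-5t) + e^(-5t)

Coefficient matrix A = [[-5, 0], [1, -5]].
Characteristic polynomial det(A - λI) = λ^2 + 10λ + 25 = 0.
Single eigenvalue λ = -5 with algebraic multiplicity 2.
Eigenvector v = (0,-1); generalized eigenvector w with (A-λI)w=v is (-1,3).
General solution: e^(-5t)[c_1·v + c_2·(t·v + w)].
Applying u(0)=-2, v(0)=1 gives c_1=5, c_2=2.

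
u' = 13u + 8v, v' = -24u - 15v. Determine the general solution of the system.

u(t) = -2C_1e^(t) + C_2e^(-3t), v(t) = 3C_1e^(t) - 2C_2e^(-3t)

Coefficient matrix A = [[13, 8], [-24, -15]].
Characteristic polynomial det(A - λI) = λ^2 + 2λ - 3 = 0.
Eigenvalues λ = 1, -3.
For λ=1: (A-λI) row 1 is [12, 8], so an eigenvector is (-2, 3).
For λ=-3: (A-λI) row 1 is [16, 8], so an eigenvector is (1, -2).
General solution: C_1e^(t)(-2,3) + C_2e^(-3t)(1,-2).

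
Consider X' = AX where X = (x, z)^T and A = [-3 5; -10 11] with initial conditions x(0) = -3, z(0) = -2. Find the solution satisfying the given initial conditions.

Coefficient matrix A = [[-3, 5], [-10, 11]].
Characteristic polynomial det(A - λI) = λ^2 - 8λ + 17 = 0.
Eigenvalues λ = 4 ± i (complex conjugate pair).
For λ=4+i: an eigenvector is (1,1) - i(-2,-3) = (1 + 2i, 1 + 3i).
A real fundamental pair from Re and Im of e^((4+i)t)v: X_1 = e^(4t)(cos(t)·(1,1) + sin(t)·(-2,-3)), X_2 = e^(4t)(sin(t)·(1,1) - cos(t)·(-2,-3)).
General solution: c_1X_1 + c_2X_2.
Applying x(0)=-3, z(0)=-2 gives c_1=-5, c_2=1.

x(t) = 11e^(4t)sin(t) - 3e^(4t)cos(t), z(t) = 16e^(4t)sin(t) - 2e^(4t)cos(t)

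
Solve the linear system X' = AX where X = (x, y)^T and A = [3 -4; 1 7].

x(t) = -2K_1e^(5t) - 2K_2te^(5t) - 3K_2e^(5t), y(t) = K_1e^(5t) + K_2te^(5t) + 2K_2e^(5t)

Coefficient matrix A = [[3, -4], [1, 7]].
Characteristic polynomial det(A - λI) = λ^2 - 10λ + 25 = 0.
Single eigenvalue λ = 5 with algebraic multiplicity 2.
Eigenvector v = (-2,1); generalized eigenvector w with (A-λI)w=v is (-3,2).
General solution: e^(5t)[K_1·v + K_2·(t·v + w)].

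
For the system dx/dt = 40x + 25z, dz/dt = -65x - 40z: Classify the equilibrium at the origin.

A = [[40,25],[-65,-40]]; det(A-λI) = λ^2 + 25.
λ = 0 ± 5i: zero real part.

center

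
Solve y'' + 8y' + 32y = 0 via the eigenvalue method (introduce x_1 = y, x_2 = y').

y(t) = K_1e^(-4t)cos(4t) + K_2e^(-4t)sin(4t)

Let x_1 = y, x_2 = y'. Then x_1' = x_2 and x_2' = -32x_1 - 8x_2.
A = [[0,1],[-32,-8]]; det(A-λI) = λ^2 + 8λ + 32.
Eigenvalues λ = -4 ± 4i.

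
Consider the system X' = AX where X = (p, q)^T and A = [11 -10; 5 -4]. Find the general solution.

Coefficient matrix A = [[11, -10], [5, -4]].
Characteristic polynomial det(A - λI) = λ^2 - 7λ + 6 = 0.
Eigenvalues λ = 6, 1.
For λ=6: (A-λI) row 1 is [5, -10], so an eigenvector is (2, 1).
For λ=1: (A-λI) row 1 is [10, -10], so an eigenvector is (-1, -1).
General solution: c_1e^(6t)(2,1) + c_2e^(t)(-1,-1).

p(t) = 2c_1e^(6t) - c_2e^(t), q(t) = c_1e^(6t) - c_2e^(t)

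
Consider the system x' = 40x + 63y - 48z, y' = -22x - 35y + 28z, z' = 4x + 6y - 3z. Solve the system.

Coefficient matrix A = [[40, 63, -48], [-22, -35, 28], [4, 6, -3]].
det(A - λI) = 0 gives eigenvalues λ = -2, 3, 1.
For λ=-2: eigenvector (3,-2,0).
For λ=3: eigenvector (3,-1,1).
For λ=1: eigenvector (-2,2,1).
General solution: c_1e^(-2t)(3,-2,0) + c_2e^(3t)(3,-1,1) + c_3e^(t)(-2,2,1).

x(t) = 3c_1e^(-2t) + 3c_2e^(3t) - 2c_3e^(t), y(t) = -2c_1e^(-2t) - c_2e^(3t) + 2c_3e^(t), z(t) = c_2e^(3t) + c_3e^(t)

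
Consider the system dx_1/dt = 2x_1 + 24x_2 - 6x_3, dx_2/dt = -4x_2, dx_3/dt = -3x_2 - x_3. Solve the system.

Coefficient matrix A = [[2, 24, -6], [0, -4, 0], [0, -3, -1]].
det(A - λI) = 0 gives eigenvalues λ = 2, -1, -4.
For λ=2: eigenvector (1,0,0).
For λ=-1: eigenvector (2,0,1).
For λ=-4: eigenvector (-3,1,1).
General solution: c_1e^(2t)(1,0,0) + c_2e^(-t)(2,0,1) + c_3e^(-4t)(-3,1,1).

x_1(t) = c_1e^(2t) + 2c_2e^(-t) - 3c_3e^(-4t), x_2(t) = c_3e^(-4t), x_3(t) = c_2e^(-t) + c_3e^(-4t)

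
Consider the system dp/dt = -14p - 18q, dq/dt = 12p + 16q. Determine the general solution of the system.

p(t) = c_1e^(4t) + 3c_2e^(-2t), q(t) = -c_1e^(4t) - 2c_2e^(-2t)

Coefficient matrix A = [[-14, -18], [12, 16]].
Characteristic polynomial det(A - λI) = λ^2 - 2λ - 8 = 0.
Eigenvalues λ = 4, -2.
For λ=4: (A-λI) row 1 is [-18, -18], so an eigenvector is (1, -1).
For λ=-2: (A-λI) row 1 is [-12, -18], so an eigenvector is (3, -2).
General solution: c_1e^(4t)(1,-1) + c_2e^(-2t)(3,-2).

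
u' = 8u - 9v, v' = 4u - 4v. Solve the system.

Coefficient matrix A = [[8, -9], [4, -4]].
Characteristic polynomial det(A - λI) = λ^2 - 4λ + 4 = 0.
Single eigenvalue λ = 2 with algebraic multiplicity 2.
Eigenvector v = (3,2); generalized eigenvector w with (A-λI)w=v is (-1,-1).
General solution: e^(2t)[C_1·v + C_2·(t·v + w)].

u(t) = 3C_1e^(2t) + 3C_2te^(2t) - C_2e^(2t), v(t) = 2C_1e^(2t) + 2C_2te^(2t) - C_2e^(2t)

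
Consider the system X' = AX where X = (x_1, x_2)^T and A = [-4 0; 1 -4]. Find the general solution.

x_1(t) = C_2e^(-4t), x_2(t) = C_1e^(-4t) + C_2te^(-4t) + 2C_2e^(-4t)

Coefficient matrix A = [[-4, 0], [1, -4]].
Characteristic polynomial det(A - λI) = λ^2 + 8λ + 16 = 0.
Single eigenvalue λ = -4 with algebraic multiplicity 2.
Eigenvector v = (0,1); generalized eigenvector w with (A-λI)w=v is (1,2).
General solution: e^(-4t)[C_1·v + C_2·(t·v + w)].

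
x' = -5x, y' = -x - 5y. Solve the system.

x(t) = C_2e^(-5t), y(t) = -C_1e^(-5t) - C_2te^(-5t) + 2C_2e^(-5t)

Coefficient matrix A = [[-5, 0], [-1, -5]].
Characteristic polynomial det(A - λI) = λ^2 + 10λ + 25 = 0.
Single eigenvalue λ = -5 with algebraic multiplicity 2.
Eigenvector v = (0,-1); generalized eigenvector w with (A-λI)w=v is (1,2).
General solution: e^(-5t)[C_1·v + C_2·(t·v + w)].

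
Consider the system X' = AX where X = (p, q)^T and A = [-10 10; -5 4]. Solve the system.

Coefficient matrix A = [[-10, 10], [-5, 4]].
Characteristic polynomial det(A - λI) = λ^2 + 6λ + 10 = 0.
Eigenvalues λ = -3 ± i (complex conjugate pair).
For λ=-3+i: an eigenvector is (1,1) - i(3,2) = (1 - 3i, 1 - 2i).
A real fundamental pair from Re and Im of e^((-3+i)t)v: X_1 = e^(-3t)(cos(t)·(1,1) + sin(t)·(3,2)), X_2 = e^(-3t)(sin(t)·(1,1) - cos(t)·(3,2)).
General solution: K_1X_1 + K_2X_2.

p(t) = 3K_1e^(-3t)sin(t) + K_1e^(-3t)cos(t) + K_2e^(-3t)sin(t) - 3K_2e^(-3t)cos(t), q(t) = 2K_1e^(-3t)sin(t) + K_1e^(-3t)cos(t) + K_2e^(-3t)sin(t) - 2K_2e^(-3t)cos(t)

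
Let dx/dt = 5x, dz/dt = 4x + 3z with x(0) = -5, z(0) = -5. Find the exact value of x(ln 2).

A = [[5,0],[4,3]]; eigenvalues λ = 3, 5.
Eigenvectors: (0,-1) for λ=3, (1,2) for λ=5.
From the initial condition, c_1 = -5, c_2 = -5.
x(ln 2) = (-5)(2^3)(0) + (-5)(2^5)(1) = -160.

-160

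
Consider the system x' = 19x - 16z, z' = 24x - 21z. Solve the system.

x(t) = c_1e^(3t) - 2c_2e^(-5t), z(t) = c_1e^(3t) - 3c_2e^(-5t)

Coefficient matrix A = [[19, -16], [24, -21]].
Characteristic polynomial det(A - λI) = λ^2 + 2λ - 15 = 0.
Eigenvalues λ = 3, -5.
For λ=3: (A-λI) row 1 is [16, -16], so an eigenvector is (1, 1).
For λ=-5: (A-λI) row 1 is [24, -16], so an eigenvector is (-2, -3).
General solution: c_1e^(3t)(1,1) + c_2e^(-5t)(-2,-3).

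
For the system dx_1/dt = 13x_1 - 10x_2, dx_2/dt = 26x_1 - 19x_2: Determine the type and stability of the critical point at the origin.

A = [[13,-10],[26,-19]]; det(A-λI) = λ^2 + 6λ + 13.
λ = -3 ± 2i: negative real part.

stable spiral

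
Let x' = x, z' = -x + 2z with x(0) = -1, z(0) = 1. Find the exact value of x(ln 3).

A = [[1,0],[-1,2]]; eigenvalues λ = 2, 1.
Eigenvectors: (0,1) for λ=2, (-1,-1) for λ=1.
From the initial condition, c_1 = 2, c_2 = 1.
x(ln 3) = (2)(3^2)(0) + (1)(3^1)(-1) = -3.

-3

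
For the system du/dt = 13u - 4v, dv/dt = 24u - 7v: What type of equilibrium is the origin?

unstable node

A = [[13,-4],[24,-7]]; det(A-λI) = λ^2 - 6λ + 5.
λ = 5, 1: both positive.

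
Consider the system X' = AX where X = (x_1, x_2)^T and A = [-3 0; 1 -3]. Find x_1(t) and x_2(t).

x_1(t) = K_2e^(-3t), x_2(t) = K_1e^(-3t) + K_2te^(-3t) + 3K_2e^(-3t)

Coefficient matrix A = [[-3, 0], [1, -3]].
Characteristic polynomial det(A - λI) = λ^2 + 6λ + 9 = 0.
Single eigenvalue λ = -3 with algebraic multiplicity 2.
Eigenvector v = (0,1); generalized eigenvector w with (A-λI)w=v is (1,3).
General solution: e^(-3t)[K_1·v + K_2·(t·v + w)].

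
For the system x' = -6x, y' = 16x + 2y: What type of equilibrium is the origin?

A = [[-6,0],[16,2]]; det(A-λI) = λ^2 + 4λ - 12.
λ = -6, 2: opposite signs.

saddle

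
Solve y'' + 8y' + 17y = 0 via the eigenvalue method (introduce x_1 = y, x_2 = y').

y(t) = K_1e^(-4t)cos(t) + K_2e^(-4t)sin(t)

Let x_1 = y, x_2 = y'. Then x_1' = x_2 and x_2' = -17x_1 - 8x_2.
A = [[0,1],[-17,-8]]; det(A-λI) = λ^2 + 8λ + 17.
Eigenvalues λ = -4 ± i.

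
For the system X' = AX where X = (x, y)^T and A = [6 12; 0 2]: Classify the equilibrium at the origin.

unstable node

A = [[6,12],[0,2]]; det(A-λI) = λ^2 - 8λ + 12.
λ = 6, 2: both positive.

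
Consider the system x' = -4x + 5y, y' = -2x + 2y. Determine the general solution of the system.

x(t) = 2K_1e^(-t)sin(t) + K_1e^(-t)cos(t) + K_2e^(-t)sin(t) - 2K_2e^(-t)cos(t), y(t) = K_1e^(-t)sin(t) + K_1e^(-t)cos(t) + K_2e^(-t)sin(t) - K_2e^(-t)cos(t)

Coefficient matrix A = [[-4, 5], [-2, 2]].
Characteristic polynomial det(A - λI) = λ^2 + 2λ + 2 = 0.
Eigenvalues λ = -1 ± i (complex conjugate pair).
For λ=-1+i: an eigenvector is (1,1) - i(2,1) = (1 - 2i, 1 - i).
A real fundamental pair from Re and Im of e^((-1+i)t)v: X_1 = e^(-t)(cos(t)·(1,1) + sin(t)·(2,1)), X_2 = e^(-t)(sin(t)·(1,1) - cos(t)·(2,1)).
General solution: K_1X_1 + K_2X_2.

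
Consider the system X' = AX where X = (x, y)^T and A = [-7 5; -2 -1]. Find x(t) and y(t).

Coefficient matrix A = [[-7, 5], [-2, -1]].
Characteristic polynomial det(A - λI) = λ^2 + 8λ + 17 = 0.
Eigenvalues λ = -4 ± i (complex conjugate pair).
For λ=-4+i: an eigenvector is (2,1) - i(-1,-1) = (2 + i, 1 + i).
A real fundamental pair from Re and Im of e^((-4+i)t)v: X_1 = e^(-4t)(cos(t)·(2,1) + sin(t)·(-1,-1)), X_2 = e^(-4t)(sin(t)·(2,1) - cos(t)·(-1,-1)).
General solution: C_1X_1 + C_2X_2.

x(t) = -C_1e^(-4t)sin(t) + 2C_1e^(-4t)cos(t) + 2C_2e^(-4t)sin(t) + C_2e^(-4t)cos(t), y(t) = -C_1e^(-4t)sin(t) + C_1e^(-4t)cos(t) + C_2e^(-4t)sin(t) + C_2e^(-4t)cos(t)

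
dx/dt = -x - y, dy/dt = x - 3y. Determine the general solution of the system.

Coefficient matrix A = [[-1, -1], [1, -3]].
Characteristic polynomial det(A - λI) = λ^2 + 4λ + 4 = 0.
Single eigenvalue λ = -2 with algebraic multiplicity 2.
Eigenvector v = (1,1); generalized eigenvector w with (A-λI)w=v is (-2,-3).
General solution: e^(-2t)[K_1·v + K_2·(t·v + w)].

x(t) = K_1e^(-2t) + K_2te^(-2t) - 2K_2e^(-2t), y(t) = K_1e^(-2t) + K_2te^(-2t) - 3K_2e^(-2t)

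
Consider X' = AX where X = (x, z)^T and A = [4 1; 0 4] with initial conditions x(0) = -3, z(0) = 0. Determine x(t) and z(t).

x(t) = -3e^(4t), z(t) = 0

Coefficient matrix A = [[4, 1], [0, 4]].
Characteristic polynomial det(A - λI) = λ^2 - 8λ + 16 = 0.
Single eigenvalue λ = 4 with algebraic multiplicity 2.
Eigenvector v = (1,0); generalized eigenvector w with (A-λI)w=v is (-2,1).
General solution: e^(4t)[C_1·v + C_2·(t·v + w)].
Applying x(0)=-3, z(0)=0 gives C_1=-3, C_2=0.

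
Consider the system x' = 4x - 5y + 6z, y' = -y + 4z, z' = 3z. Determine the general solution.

x(t) = C_1e^(4t) + C_2e^(-t) - C_3e^(3t), y(t) = C_2e^(-t) + C_3e^(3t), z(t) = C_3e^(3t)

Coefficient matrix A = [[4, -5, 6], [0, -1, 4], [0, 0, 3]].
det(A - λI) = 0 gives eigenvalues λ = 4, -1, 3.
For λ=4: eigenvector (1,0,0).
For λ=-1: eigenvector (1,1,0).
For λ=3: eigenvector (-1,1,1).
General solution: C_1e^(4t)(1,0,0) + C_2e^(-t)(1,1,0) + C_3e^(3t)(-1,1,1).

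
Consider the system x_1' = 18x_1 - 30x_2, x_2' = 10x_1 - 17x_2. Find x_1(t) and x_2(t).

Coefficient matrix A = [[18, -30], [10, -17]].
Characteristic polynomial det(A - λI) = λ^2 - λ - 6 = 0.
Eigenvalues λ = 3, -2.
For λ=3: (A-λI) row 1 is [15, -30], so an eigenvector is (2, 1).
For λ=-2: (A-λI) row 1 is [20, -30], so an eigenvector is (3, 2).
General solution: C_1e^(3t)(2,1) + C_2e^(-2t)(3,2).

x_1(t) = 2C_1e^(3t) + 3C_2e^(-2t), x_2(t) = C_1e^(3t) + 2C_2e^(-2t)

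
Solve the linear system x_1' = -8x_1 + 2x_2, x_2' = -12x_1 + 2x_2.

Coefficient matrix A = [[-8, 2], [-12, 2]].
Characteristic polynomial det(A - λI) = λ^2 + 6λ + 8 = 0.
Eigenvalues λ = -4, -2.
For λ=-4: (A-λI) row 1 is [-4, 2], so an eigenvector is (1, 2).
For λ=-2: (A-λI) row 1 is [-6, 2], so an eigenvector is (1, 3).
General solution: K_1e^(-4t)(1,2) + K_2e^(-2t)(1,3).

x_1(t) = K_1e^(-4t) + K_2e^(-2t), x_2(t) = 2K_1e^(-4t) + 3K_2e^(-2t)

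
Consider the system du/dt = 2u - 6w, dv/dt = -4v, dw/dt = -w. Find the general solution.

Coefficient matrix A = [[2, 0, -6], [0, -4, 0], [0, 0, -1]].
det(A - λI) = 0 gives eigenvalues λ = -1, -4, 2.
For λ=-1: eigenvector (2,0,1).
For λ=-4: eigenvector (0,1,0).
For λ=2: eigenvector (1,0,0).
General solution: c_1e^(-t)(2,0,1) + c_2e^(-4t)(0,1,0) + c_3e^(2t)(1,0,0).

u(t) = 2c_1e^(-t) + c_3e^(2t), v(t) = c_2e^(-4t), w(t) = c_1e^(-t)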